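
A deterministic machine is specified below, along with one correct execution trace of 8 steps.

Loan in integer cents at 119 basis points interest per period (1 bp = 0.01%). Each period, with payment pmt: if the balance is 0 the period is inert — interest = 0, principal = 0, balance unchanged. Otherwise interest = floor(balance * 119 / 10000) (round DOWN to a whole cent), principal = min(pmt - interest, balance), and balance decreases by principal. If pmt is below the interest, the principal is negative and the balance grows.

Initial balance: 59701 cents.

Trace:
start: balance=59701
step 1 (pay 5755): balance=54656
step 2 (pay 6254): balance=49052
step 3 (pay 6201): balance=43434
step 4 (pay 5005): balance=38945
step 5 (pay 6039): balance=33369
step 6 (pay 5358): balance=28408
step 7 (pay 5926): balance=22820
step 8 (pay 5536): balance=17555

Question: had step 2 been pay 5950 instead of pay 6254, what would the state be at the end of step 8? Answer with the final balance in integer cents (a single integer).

17881

(re-executing from step 2 with the substitution; state before step 2: balance=54656)
step 2 (pay 5950): balance=49356
step 3 (pay 6201): balance=43742
step 4 (pay 5005): balance=39257
step 5 (pay 6039): balance=33685
step 6 (pay 5358): balance=28727
step 7 (pay 5926): balance=23142
step 8 (pay 5536): balance=17881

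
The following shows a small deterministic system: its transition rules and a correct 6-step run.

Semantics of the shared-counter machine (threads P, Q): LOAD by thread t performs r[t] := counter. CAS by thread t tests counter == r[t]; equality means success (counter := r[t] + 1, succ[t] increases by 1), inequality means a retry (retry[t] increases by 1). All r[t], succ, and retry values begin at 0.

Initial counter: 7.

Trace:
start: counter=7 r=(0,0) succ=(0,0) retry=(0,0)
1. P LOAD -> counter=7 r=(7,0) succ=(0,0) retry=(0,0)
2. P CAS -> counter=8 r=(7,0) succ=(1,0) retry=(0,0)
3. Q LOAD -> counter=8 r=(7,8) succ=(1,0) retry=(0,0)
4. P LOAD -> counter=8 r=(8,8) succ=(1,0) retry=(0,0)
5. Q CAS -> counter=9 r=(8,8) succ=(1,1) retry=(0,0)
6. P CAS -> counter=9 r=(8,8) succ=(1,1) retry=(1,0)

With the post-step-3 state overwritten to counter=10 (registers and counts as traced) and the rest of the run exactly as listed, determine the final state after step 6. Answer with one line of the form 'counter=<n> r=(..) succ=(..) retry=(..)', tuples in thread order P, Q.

state after step 3 := counter=10 r=(7,8) succ=(1,0) retry=(0,0)
4. P LOAD -> counter=10 r=(10,8) succ=(1,0) retry=(0,0)
5. Q CAS -> counter=10 r=(10,8) succ=(1,0) retry=(0,1)
6. P CAS -> counter=11 r=(10,8) succ=(2,0) retry=(0,1)

counter=11 r=(10,8) succ=(2,0) retry=(0,1)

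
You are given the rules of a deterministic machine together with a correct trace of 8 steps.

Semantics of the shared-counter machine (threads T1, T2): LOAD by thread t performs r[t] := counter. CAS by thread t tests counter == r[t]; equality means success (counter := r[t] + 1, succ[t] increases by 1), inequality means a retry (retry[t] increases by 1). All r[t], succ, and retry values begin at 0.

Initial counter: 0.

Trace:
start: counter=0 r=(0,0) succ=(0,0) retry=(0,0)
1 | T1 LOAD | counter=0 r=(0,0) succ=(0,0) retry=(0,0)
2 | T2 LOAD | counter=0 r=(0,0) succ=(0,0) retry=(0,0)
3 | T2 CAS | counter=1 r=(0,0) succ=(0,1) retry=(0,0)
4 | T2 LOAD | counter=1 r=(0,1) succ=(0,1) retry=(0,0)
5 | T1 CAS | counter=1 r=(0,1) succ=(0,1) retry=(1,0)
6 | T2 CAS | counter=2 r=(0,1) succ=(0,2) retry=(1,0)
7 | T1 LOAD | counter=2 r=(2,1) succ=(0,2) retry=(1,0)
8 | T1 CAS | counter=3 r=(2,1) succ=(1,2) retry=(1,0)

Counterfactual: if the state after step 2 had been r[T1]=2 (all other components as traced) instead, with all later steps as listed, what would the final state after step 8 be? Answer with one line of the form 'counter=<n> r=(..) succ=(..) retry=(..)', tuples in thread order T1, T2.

state after step 2 := counter=0 r=(2,0) succ=(0,0) retry=(0,0)
3 | T2 CAS | counter=1 r=(2,0) succ=(0,1) retry=(0,0)
4 | T2 LOAD | counter=1 r=(2,1) succ=(0,1) retry=(0,0)
5 | T1 CAS | counter=1 r=(2,1) succ=(0,1) retry=(1,0)
6 | T2 CAS | counter=2 r=(2,1) succ=(0,2) retry=(1,0)
7 | T1 LOAD | counter=2 r=(2,1) succ=(0,2) retry=(1,0)
8 | T1 CAS | counter=3 r=(2,1) succ=(1,2) retry=(1,0)

counter=3 r=(2,1) succ=(1,2) retry=(1,0)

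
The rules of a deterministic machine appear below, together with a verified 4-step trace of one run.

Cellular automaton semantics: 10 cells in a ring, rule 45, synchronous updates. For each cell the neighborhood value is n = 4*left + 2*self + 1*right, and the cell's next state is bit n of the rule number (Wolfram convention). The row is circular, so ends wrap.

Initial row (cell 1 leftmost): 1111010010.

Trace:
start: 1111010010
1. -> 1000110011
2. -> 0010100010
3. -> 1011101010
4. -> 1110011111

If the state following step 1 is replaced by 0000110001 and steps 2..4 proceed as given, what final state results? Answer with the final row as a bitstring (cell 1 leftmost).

0011000100

state after step 1 := 0000110001
2. -> 0110100101
3. -> 1101100111
4. -> 0011000100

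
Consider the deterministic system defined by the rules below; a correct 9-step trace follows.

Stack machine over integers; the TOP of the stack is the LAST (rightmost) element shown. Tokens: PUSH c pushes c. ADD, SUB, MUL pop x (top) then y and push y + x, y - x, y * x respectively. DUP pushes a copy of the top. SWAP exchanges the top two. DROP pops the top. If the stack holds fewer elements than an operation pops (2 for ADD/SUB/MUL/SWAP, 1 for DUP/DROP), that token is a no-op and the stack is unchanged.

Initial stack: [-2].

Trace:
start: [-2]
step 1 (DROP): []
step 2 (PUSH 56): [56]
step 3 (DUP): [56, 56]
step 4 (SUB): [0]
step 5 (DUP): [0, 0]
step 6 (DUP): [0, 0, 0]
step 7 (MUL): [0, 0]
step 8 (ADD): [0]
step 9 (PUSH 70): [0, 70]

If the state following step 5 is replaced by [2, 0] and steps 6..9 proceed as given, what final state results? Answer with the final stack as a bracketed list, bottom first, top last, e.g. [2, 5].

[2, 70]

state after step 5 := [2, 0]
step 6 (DUP): [2, 0, 0]
step 7 (MUL): [2, 0]
step 8 (ADD): [2]
step 9 (PUSH 70): [2, 70]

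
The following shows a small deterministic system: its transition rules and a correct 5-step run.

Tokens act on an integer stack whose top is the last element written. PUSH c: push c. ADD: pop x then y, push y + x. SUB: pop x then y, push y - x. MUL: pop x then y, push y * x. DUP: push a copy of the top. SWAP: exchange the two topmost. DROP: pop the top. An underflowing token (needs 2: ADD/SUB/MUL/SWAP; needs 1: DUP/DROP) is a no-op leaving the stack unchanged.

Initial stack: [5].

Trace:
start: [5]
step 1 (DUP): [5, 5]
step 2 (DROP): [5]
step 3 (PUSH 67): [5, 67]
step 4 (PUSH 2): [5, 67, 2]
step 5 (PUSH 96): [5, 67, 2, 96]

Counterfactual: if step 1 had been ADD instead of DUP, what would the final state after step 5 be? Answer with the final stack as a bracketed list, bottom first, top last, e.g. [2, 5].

(re-executing from step 1 with the substitution; state before step 1: [5])
step 1 (ADD): [5]
step 2 (DROP): []
step 3 (PUSH 67): [67]
step 4 (PUSH 2): [67, 2]
step 5 (PUSH 96): [67, 2, 96]

[67, 2, 96]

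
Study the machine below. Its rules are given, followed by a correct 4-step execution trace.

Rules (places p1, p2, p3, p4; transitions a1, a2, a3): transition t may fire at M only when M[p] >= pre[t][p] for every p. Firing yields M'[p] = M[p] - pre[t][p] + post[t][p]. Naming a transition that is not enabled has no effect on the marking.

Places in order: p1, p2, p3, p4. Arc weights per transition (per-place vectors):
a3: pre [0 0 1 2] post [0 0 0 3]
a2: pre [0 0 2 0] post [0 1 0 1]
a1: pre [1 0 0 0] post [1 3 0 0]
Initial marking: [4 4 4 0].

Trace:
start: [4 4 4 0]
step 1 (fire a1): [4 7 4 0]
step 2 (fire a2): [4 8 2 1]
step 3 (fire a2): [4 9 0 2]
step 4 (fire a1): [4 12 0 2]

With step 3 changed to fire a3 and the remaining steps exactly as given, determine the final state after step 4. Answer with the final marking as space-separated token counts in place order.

(re-executing from step 3 with the substitution; state before step 3: [4 8 2 1])
step 3 (fire a3): [4 8 2 1]
step 4 (fire a1): [4 11 2 1]

4 11 2 1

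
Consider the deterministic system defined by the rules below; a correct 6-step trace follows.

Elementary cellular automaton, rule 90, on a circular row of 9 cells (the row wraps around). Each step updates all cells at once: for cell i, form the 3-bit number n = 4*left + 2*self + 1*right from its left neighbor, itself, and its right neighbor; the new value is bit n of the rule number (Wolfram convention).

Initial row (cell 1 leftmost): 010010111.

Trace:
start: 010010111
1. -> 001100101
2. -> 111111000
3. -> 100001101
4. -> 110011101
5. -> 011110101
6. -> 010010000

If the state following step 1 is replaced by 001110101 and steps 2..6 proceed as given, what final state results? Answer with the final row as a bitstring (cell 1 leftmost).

100010011

state after step 1 := 001110101
2. -> 111010000
3. -> 101001001
4. -> 100110111
5. -> 111110100
6. -> 100010011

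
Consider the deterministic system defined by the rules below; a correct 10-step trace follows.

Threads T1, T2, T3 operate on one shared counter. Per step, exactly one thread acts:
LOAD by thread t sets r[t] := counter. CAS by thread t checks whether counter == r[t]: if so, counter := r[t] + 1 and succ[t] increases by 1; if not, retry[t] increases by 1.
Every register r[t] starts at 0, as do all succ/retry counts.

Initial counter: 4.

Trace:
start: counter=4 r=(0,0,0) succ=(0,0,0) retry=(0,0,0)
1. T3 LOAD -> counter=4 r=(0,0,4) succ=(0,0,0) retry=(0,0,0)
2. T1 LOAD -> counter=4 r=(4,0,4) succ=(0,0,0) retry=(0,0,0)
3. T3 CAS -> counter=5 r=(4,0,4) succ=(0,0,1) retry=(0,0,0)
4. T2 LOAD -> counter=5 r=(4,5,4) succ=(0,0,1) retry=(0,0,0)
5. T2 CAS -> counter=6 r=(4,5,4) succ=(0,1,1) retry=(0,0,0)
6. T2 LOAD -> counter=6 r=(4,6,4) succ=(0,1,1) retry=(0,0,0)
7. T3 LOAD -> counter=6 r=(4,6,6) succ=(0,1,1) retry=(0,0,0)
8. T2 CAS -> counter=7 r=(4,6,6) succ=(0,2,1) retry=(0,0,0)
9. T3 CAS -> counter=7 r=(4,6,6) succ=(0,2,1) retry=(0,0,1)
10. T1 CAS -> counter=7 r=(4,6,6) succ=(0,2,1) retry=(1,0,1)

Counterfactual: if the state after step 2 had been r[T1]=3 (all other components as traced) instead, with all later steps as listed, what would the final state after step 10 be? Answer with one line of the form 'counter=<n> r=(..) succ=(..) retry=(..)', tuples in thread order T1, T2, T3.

counter=7 r=(3,6,6) succ=(0,2,1) retry=(1,0,1)

state after step 2 := counter=4 r=(3,0,4) succ=(0,0,0) retry=(0,0,0)
3. T3 CAS -> counter=5 r=(3,0,4) succ=(0,0,1) retry=(0,0,0)
4. T2 LOAD -> counter=5 r=(3,5,4) succ=(0,0,1) retry=(0,0,0)
5. T2 CAS -> counter=6 r=(3,5,4) succ=(0,1,1) retry=(0,0,0)
6. T2 LOAD -> counter=6 r=(3,6,4) succ=(0,1,1) retry=(0,0,0)
7. T3 LOAD -> counter=6 r=(3,6,6) succ=(0,1,1) retry=(0,0,0)
8. T2 CAS -> counter=7 r=(3,6,6) succ=(0,2,1) retry=(0,0,0)
9. T3 CAS -> counter=7 r=(3,6,6) succ=(0,2,1) retry=(0,0,1)
10. T1 CAS -> counter=7 r=(3,6,6) succ=(0,2,1) retry=(1,0,1)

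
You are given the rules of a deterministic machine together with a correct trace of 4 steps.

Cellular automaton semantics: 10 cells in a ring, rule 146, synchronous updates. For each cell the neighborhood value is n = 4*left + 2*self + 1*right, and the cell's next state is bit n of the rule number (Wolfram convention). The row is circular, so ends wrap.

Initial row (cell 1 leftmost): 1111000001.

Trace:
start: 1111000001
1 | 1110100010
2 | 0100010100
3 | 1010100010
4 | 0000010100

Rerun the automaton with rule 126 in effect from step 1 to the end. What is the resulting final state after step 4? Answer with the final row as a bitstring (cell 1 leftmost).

(re-executing steps 1..4 under rule 126; state before step 1: 1111000001)
1 | 0001100011
2 | 1011110111
3 | 1110011100
4 | 1011110111

1011110111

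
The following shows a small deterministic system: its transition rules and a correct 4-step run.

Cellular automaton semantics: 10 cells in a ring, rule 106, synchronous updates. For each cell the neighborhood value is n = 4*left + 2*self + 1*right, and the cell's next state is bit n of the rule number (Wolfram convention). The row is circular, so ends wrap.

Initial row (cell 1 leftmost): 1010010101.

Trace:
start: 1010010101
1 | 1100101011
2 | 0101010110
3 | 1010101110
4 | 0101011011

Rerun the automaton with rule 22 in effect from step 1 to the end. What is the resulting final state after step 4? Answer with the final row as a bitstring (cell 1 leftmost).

0001011110

(re-executing steps 1..4 under rule 22; state before step 1: 1010010101)
1 | 0011110100
2 | 0100000110
3 | 1110001001
4 | 0001011110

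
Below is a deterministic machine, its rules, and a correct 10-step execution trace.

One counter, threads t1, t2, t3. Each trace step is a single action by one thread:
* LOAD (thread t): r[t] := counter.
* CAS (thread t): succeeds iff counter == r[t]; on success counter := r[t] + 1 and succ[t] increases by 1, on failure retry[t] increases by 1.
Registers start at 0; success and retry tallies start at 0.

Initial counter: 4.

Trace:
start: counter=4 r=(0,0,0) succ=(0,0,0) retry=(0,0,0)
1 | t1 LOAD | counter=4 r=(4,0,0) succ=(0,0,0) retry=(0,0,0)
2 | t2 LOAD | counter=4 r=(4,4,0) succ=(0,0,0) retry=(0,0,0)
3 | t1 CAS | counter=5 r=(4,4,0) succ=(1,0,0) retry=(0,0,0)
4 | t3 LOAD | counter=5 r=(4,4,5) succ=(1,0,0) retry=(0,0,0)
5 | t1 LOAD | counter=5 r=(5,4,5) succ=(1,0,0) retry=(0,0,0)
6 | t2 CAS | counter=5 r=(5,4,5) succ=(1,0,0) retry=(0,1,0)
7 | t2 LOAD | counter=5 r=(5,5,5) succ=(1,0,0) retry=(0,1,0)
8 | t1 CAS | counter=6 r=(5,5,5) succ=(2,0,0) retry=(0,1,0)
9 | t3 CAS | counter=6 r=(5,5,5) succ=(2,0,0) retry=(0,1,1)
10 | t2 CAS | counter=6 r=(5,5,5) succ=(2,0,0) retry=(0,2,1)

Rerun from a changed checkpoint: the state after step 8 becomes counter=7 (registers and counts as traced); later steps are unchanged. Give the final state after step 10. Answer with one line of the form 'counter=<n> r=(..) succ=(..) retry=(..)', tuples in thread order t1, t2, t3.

counter=7 r=(5,5,5) succ=(2,0,0) retry=(0,2,1)

state after step 8 := counter=7 r=(5,5,5) succ=(2,0,0) retry=(0,1,0)
9 | t3 CAS | counter=7 r=(5,5,5) succ=(2,0,0) retry=(0,1,1)
10 | t2 CAS | counter=7 r=(5,5,5) succ=(2,0,0) retry=(0,2,1)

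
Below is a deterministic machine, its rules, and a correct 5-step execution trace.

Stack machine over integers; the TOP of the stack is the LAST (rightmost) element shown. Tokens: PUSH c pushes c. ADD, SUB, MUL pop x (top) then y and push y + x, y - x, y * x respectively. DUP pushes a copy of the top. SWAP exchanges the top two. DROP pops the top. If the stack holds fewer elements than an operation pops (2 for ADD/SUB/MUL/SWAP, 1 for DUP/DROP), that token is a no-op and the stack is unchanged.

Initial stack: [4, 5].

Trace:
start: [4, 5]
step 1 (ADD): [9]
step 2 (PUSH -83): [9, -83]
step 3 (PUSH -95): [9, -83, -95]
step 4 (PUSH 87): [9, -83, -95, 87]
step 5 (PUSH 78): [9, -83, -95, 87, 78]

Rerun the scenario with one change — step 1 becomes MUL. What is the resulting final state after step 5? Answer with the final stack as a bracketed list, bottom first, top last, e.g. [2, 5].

[20, -83, -95, 87, 78]

(re-executing from step 1 with the substitution; state before step 1: [4, 5])
step 1 (MUL): [20]
step 2 (PUSH -83): [20, -83]
step 3 (PUSH -95): [20, -83, -95]
step 4 (PUSH 87): [20, -83, -95, 87]
step 5 (PUSH 78): [20, -83, -95, 87, 78]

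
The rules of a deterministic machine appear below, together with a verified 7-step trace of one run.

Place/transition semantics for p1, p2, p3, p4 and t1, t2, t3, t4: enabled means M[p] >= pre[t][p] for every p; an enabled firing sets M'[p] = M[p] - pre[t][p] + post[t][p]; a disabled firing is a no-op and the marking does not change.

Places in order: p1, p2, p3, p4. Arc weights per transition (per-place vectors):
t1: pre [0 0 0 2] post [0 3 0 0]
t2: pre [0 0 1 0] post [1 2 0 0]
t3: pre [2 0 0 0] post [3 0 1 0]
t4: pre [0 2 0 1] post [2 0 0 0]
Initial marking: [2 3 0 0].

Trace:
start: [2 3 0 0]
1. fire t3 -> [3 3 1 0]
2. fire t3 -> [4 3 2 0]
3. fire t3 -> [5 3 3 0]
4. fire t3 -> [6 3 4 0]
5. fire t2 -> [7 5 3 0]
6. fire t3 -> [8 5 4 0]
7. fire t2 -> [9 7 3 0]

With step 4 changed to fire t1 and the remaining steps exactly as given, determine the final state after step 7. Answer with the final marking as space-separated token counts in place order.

(re-executing from step 4 with the substitution; state before step 4: [5 3 3 0])
4. fire t1 -> [5 3 3 0]
5. fire t2 -> [6 5 2 0]
6. fire t3 -> [7 5 3 0]
7. fire t2 -> [8 7 2 0]

8 7 2 0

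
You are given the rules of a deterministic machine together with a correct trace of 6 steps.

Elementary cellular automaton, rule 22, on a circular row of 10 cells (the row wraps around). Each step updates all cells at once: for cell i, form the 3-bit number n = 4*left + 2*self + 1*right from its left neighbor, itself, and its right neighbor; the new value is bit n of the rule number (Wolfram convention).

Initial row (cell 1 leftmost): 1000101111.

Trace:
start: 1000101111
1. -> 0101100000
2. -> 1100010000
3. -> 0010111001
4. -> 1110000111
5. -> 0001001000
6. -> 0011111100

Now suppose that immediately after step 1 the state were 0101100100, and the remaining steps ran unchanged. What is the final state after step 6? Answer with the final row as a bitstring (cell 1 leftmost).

1100011101

state after step 1 := 0101100100
2. -> 1100011110
3. -> 0010100000
4. -> 0110110000
5. -> 1000001000
6. -> 1100011101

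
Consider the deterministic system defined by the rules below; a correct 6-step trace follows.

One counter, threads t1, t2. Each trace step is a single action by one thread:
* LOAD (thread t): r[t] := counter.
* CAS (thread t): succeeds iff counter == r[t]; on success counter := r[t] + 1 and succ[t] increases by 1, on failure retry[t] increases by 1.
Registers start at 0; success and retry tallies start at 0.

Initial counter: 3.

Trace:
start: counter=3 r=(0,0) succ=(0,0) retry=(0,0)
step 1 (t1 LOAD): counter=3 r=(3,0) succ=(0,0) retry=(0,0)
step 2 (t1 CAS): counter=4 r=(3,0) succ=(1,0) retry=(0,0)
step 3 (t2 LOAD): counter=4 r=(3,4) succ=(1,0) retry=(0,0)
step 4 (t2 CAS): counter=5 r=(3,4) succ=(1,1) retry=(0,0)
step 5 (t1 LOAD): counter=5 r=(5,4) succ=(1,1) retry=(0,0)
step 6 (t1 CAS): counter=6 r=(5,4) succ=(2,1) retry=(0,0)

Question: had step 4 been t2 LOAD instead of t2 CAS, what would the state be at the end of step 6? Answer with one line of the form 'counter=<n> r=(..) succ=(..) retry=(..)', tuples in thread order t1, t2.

(re-executing from step 4 with the substitution; state before step 4: counter=4 r=(3,4) succ=(1,0) retry=(0,0))
step 4 (t2 LOAD): counter=4 r=(3,4) succ=(1,0) retry=(0,0)
step 5 (t1 LOAD): counter=4 r=(4,4) succ=(1,0) retry=(0,0)
step 6 (t1 CAS): counter=5 r=(4,4) succ=(2,0) retry=(0,0)

counter=5 r=(4,4) succ=(2,0) retry=(0,0)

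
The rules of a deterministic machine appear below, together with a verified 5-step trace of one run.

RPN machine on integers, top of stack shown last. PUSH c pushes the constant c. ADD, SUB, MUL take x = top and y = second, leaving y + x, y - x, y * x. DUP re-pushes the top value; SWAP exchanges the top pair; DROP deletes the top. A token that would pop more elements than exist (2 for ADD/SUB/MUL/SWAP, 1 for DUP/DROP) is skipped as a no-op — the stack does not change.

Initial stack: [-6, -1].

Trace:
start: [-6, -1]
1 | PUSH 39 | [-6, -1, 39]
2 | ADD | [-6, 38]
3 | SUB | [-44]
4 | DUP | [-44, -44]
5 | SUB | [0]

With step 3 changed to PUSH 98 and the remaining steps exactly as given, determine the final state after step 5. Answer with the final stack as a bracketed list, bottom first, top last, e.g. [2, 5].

(re-executing from step 3 with the substitution; state before step 3: [-6, 38])
3 | PUSH 98 | [-6, 38, 98]
4 | DUP | [-6, 38, 98, 98]
5 | SUB | [-6, 38, 0]

[-6, 38, 0]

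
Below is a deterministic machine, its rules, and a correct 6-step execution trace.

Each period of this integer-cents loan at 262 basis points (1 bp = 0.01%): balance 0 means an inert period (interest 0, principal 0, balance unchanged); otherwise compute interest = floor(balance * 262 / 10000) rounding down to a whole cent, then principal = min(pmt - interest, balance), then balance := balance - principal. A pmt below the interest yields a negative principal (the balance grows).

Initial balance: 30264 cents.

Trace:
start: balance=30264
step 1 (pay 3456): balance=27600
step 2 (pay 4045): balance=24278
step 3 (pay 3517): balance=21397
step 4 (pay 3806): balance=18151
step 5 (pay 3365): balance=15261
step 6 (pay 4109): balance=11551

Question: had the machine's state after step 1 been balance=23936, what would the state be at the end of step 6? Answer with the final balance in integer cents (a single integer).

7381

state after step 1 := balance=23936
step 2 (pay 4045): balance=20518
step 3 (pay 3517): balance=17538
step 4 (pay 3806): balance=14191
step 5 (pay 3365): balance=11197
step 6 (pay 4109): balance=7381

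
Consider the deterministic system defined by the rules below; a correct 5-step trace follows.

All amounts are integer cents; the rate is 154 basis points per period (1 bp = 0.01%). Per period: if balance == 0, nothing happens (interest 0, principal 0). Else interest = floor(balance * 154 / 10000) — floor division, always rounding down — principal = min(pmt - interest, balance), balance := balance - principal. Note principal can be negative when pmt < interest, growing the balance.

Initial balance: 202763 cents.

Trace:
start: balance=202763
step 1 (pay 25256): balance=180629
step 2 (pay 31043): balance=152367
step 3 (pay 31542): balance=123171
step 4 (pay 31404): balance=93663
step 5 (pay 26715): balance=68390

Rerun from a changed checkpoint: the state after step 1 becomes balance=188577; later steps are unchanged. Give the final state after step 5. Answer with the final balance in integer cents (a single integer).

state after step 1 := balance=188577
step 2 (pay 31043): balance=160438
step 3 (pay 31542): balance=131366
step 4 (pay 31404): balance=101985
step 5 (pay 26715): balance=76840

76840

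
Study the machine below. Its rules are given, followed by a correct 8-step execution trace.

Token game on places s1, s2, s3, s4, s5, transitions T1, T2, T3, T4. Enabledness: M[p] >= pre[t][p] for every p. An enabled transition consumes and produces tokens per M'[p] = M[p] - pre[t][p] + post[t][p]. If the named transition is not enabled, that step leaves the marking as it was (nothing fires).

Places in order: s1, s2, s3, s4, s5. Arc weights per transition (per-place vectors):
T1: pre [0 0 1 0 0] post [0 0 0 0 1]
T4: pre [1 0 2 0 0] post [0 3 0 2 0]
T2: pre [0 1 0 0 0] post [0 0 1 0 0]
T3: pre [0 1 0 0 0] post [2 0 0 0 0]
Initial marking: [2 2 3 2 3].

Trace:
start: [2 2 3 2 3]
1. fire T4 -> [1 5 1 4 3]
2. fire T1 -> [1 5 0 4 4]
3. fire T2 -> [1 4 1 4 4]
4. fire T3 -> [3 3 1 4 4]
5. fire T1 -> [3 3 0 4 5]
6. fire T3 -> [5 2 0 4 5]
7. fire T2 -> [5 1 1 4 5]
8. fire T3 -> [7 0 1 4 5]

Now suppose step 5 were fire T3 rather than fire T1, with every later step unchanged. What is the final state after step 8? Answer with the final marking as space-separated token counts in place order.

7 0 2 4 4

(re-executing from step 5 with the substitution; state before step 5: [3 3 1 4 4])
5. fire T3 -> [5 2 1 4 4]
6. fire T3 -> [7 1 1 4 4]
7. fire T2 -> [7 0 2 4 4]
8. fire T3 -> [7 0 2 4 4]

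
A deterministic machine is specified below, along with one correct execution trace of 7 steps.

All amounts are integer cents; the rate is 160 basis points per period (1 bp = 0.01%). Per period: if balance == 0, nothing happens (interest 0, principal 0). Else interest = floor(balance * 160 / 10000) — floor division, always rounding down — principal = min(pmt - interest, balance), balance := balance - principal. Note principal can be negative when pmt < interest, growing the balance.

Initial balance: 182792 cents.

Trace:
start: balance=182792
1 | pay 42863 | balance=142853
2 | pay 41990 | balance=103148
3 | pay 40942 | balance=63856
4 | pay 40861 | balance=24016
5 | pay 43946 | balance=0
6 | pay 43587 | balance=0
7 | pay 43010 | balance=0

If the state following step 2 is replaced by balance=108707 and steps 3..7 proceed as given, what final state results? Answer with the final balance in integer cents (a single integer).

state after step 2 := balance=108707
3 | pay 40942 | balance=69504
4 | pay 40861 | balance=29755
5 | pay 43946 | balance=0
6 | pay 43587 | balance=0
7 | pay 43010 | balance=0

0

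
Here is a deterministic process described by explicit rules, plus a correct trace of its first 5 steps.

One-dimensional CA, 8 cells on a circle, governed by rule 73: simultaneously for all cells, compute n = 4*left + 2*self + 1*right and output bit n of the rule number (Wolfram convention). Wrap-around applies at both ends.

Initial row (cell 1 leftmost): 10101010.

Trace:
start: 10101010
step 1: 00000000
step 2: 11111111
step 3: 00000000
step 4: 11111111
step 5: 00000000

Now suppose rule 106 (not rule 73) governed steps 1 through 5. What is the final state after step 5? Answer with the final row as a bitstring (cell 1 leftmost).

01010101

(re-executing steps 1..5 under rule 106; state before step 1: 10101010)
step 1: 01010101
step 2: 10101010
step 3: 01010101
step 4: 10101010
step 5: 01010101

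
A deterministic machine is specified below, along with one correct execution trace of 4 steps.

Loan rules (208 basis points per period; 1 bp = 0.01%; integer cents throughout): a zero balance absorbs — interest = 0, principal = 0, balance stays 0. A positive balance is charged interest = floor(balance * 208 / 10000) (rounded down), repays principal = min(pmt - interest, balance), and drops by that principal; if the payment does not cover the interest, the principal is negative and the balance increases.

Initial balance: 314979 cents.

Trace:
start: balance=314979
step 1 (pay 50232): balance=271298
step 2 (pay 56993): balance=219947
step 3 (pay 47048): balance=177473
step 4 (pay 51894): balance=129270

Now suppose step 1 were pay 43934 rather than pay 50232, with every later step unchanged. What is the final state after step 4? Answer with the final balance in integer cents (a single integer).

135969

(re-executing from step 1 with the substitution; state before step 1: balance=314979)
step 1 (pay 43934): balance=277596
step 2 (pay 56993): balance=226376
step 3 (pay 47048): balance=184036
step 4 (pay 51894): balance=135969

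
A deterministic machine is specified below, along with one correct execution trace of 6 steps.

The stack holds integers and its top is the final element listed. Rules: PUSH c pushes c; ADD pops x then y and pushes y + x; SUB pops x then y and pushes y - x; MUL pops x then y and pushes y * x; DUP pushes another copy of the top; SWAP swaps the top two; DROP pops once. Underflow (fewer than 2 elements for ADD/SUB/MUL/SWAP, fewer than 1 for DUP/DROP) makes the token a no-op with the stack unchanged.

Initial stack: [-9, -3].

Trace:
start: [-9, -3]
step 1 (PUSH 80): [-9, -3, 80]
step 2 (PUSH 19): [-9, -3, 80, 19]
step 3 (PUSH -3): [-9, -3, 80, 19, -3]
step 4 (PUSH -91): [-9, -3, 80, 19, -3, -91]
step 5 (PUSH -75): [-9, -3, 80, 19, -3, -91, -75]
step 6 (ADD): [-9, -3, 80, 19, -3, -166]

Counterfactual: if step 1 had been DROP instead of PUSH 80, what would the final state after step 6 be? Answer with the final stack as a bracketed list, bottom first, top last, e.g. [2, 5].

(re-executing from step 1 with the substitution; state before step 1: [-9, -3])
step 1 (DROP): [-9]
step 2 (PUSH 19): [-9, 19]
step 3 (PUSH -3): [-9, 19, -3]
step 4 (PUSH -91): [-9, 19, -3, -91]
step 5 (PUSH -75): [-9, 19, -3, -91, -75]
step 6 (ADD): [-9, 19, -3, -166]

[-9, 19, -3, -166]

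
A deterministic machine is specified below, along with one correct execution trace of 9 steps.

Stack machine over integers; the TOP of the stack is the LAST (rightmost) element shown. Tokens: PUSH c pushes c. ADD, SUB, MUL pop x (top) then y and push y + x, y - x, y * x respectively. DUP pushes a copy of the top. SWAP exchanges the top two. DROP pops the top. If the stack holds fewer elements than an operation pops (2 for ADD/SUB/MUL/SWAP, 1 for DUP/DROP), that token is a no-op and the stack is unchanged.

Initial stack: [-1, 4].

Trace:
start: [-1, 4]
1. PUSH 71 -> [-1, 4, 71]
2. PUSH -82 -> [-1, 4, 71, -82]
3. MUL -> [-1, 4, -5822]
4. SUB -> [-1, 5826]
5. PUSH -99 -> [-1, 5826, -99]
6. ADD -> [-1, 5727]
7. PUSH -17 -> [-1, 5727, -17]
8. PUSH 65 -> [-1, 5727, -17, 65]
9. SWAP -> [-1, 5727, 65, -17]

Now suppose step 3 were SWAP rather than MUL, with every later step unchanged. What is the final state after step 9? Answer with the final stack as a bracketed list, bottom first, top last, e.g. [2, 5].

(re-executing from step 3 with the substitution; state before step 3: [-1, 4, 71, -82])
3. SWAP -> [-1, 4, -82, 71]
4. SUB -> [-1, 4, -153]
5. PUSH -99 -> [-1, 4, -153, -99]
6. ADD -> [-1, 4, -252]
7. PUSH -17 -> [-1, 4, -252, -17]
8. PUSH 65 -> [-1, 4, -252, -17, 65]
9. SWAP -> [-1, 4, -252, 65, -17]

[-1, 4, -252, 65, -17]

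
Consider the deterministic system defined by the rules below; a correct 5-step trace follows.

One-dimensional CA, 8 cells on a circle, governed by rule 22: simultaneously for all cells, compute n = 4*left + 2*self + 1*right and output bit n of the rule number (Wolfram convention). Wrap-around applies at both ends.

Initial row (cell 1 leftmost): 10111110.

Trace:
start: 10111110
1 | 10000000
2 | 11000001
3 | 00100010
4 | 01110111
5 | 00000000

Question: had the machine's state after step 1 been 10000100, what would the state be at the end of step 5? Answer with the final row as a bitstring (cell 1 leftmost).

11111100

state after step 1 := 10000100
2 | 11001111
3 | 00110000
4 | 01001000
5 | 11111100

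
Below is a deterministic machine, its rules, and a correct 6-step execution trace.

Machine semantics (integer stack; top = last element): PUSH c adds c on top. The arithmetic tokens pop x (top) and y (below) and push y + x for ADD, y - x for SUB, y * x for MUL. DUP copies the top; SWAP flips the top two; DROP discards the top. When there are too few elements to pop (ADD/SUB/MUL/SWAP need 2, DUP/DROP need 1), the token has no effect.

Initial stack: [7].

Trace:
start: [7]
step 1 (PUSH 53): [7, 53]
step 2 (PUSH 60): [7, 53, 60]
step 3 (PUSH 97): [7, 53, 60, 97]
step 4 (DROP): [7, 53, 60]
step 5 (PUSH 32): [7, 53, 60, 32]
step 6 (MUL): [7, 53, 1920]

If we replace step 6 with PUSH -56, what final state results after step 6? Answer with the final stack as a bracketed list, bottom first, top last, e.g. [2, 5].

[7, 53, 60, 32, -56]

(re-executing from step 6 with the substitution; state before step 6: [7, 53, 60, 32])
step 6 (PUSH -56): [7, 53, 60, 32, -56]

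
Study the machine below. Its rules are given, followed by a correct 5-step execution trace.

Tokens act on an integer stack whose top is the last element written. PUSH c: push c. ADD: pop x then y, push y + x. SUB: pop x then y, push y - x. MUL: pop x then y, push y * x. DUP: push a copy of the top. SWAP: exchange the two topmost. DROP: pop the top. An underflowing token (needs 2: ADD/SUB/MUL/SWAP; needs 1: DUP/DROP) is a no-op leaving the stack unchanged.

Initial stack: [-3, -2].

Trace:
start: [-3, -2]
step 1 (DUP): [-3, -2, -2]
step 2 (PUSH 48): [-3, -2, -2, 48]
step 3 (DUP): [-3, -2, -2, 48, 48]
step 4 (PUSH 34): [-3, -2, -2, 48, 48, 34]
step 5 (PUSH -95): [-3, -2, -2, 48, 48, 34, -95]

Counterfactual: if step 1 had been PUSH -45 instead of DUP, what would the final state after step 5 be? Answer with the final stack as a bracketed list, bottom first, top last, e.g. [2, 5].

[-3, -2, -45, 48, 48, 34, -95]

(re-executing from step 1 with the substitution; state before step 1: [-3, -2])
step 1 (PUSH -45): [-3, -2, -45]
step 2 (PUSH 48): [-3, -2, -45, 48]
step 3 (DUP): [-3, -2, -45, 48, 48]
step 4 (PUSH 34): [-3, -2, -45, 48, 48, 34]
step 5 (PUSH -95): [-3, -2, -45, 48, 48, 34, -95]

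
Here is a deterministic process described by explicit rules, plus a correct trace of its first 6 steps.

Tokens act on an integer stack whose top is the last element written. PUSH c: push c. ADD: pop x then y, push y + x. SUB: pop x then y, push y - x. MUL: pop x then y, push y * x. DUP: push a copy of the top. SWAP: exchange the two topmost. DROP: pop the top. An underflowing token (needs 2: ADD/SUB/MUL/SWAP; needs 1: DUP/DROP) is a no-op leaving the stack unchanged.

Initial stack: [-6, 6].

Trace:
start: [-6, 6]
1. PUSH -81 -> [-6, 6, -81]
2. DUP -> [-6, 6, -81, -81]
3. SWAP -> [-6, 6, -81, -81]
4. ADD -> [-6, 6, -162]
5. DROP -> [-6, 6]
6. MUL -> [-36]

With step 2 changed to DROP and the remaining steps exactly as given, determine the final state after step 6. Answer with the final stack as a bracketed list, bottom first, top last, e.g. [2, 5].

(re-executing from step 2 with the substitution; state before step 2: [-6, 6, -81])
2. DROP -> [-6, 6]
3. SWAP -> [6, -6]
4. ADD -> [0]
5. DROP -> []
6. MUL -> []

[]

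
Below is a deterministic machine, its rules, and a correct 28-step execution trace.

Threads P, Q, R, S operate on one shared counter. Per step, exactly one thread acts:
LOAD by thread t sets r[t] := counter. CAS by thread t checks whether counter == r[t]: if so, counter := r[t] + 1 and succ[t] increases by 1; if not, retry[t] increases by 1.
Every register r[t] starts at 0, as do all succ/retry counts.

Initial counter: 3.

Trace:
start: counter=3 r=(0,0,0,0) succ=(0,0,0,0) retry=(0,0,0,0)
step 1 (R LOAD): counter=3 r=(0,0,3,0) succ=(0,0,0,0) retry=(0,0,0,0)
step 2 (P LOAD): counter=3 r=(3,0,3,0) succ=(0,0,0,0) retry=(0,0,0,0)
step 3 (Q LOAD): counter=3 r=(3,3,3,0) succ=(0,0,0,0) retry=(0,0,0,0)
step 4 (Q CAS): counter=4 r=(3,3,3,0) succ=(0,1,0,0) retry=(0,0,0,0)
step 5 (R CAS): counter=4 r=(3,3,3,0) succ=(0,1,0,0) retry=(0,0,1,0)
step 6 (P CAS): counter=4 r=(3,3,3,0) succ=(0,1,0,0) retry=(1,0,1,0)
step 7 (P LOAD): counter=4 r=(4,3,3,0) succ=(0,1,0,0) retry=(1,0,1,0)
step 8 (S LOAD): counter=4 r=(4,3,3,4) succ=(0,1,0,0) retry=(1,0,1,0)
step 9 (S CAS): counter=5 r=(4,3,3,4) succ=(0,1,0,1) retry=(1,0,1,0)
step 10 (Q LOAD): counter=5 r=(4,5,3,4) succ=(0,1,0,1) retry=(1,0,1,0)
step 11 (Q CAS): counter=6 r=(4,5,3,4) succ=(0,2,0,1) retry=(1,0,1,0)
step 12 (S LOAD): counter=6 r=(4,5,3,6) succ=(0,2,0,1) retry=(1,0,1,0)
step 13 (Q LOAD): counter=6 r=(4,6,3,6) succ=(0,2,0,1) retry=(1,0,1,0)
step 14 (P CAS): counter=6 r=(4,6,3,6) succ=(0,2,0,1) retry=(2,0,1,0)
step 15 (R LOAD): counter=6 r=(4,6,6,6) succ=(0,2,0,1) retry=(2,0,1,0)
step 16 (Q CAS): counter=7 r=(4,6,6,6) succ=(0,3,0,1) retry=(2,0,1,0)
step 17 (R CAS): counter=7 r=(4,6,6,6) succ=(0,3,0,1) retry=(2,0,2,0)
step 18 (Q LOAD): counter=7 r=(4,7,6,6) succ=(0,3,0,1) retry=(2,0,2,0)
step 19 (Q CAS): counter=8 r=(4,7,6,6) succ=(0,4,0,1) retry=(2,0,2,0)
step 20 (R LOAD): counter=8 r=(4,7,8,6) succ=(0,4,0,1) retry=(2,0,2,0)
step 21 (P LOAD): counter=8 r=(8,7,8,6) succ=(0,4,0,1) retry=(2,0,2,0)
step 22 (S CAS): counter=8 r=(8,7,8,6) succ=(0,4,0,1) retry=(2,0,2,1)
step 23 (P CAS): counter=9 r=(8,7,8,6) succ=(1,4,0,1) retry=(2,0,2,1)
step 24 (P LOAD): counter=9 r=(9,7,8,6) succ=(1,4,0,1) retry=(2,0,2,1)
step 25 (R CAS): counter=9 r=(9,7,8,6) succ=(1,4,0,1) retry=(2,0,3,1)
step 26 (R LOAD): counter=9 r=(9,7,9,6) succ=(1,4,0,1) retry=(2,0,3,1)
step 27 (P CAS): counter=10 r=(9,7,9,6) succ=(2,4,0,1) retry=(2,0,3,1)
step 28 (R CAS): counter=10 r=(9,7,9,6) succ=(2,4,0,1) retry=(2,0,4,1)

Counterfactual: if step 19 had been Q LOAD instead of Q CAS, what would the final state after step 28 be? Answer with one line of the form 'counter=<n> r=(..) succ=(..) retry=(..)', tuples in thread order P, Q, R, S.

(re-executing from step 19 with the substitution; state before step 19: counter=7 r=(4,7,6,6) succ=(0,3,0,1) retry=(2,0,2,0))
step 19 (Q LOAD): counter=7 r=(4,7,6,6) succ=(0,3,0,1) retry=(2,0,2,0)
step 20 (R LOAD): counter=7 r=(4,7,7,6) succ=(0,3,0,1) retry=(2,0,2,0)
step 21 (P LOAD): counter=7 r=(7,7,7,6) succ=(0,3,0,1) retry=(2,0,2,0)
step 22 (S CAS): counter=7 r=(7,7,7,6) succ=(0,3,0,1) retry=(2,0,2,1)
step 23 (P CAS): counter=8 r=(7,7,7,6) succ=(1,3,0,1) retry=(2,0,2,1)
step 24 (P LOAD): counter=8 r=(8,7,7,6) succ=(1,3,0,1) retry=(2,0,2,1)
step 25 (R CAS): counter=8 r=(8,7,7,6) succ=(1,3,0,1) retry=(2,0,3,1)
step 26 (R LOAD): counter=8 r=(8,7,8,6) succ=(1,3,0,1) retry=(2,0,3,1)
step 27 (P CAS): counter=9 r=(8,7,8,6) succ=(2,3,0,1) retry=(2,0,3,1)
step 28 (R CAS): counter=9 r=(8,7,8,6) succ=(2,3,0,1) retry=(2,0,4,1)

counter=9 r=(8,7,8,6) succ=(2,3,0,1) retry=(2,0,4,1)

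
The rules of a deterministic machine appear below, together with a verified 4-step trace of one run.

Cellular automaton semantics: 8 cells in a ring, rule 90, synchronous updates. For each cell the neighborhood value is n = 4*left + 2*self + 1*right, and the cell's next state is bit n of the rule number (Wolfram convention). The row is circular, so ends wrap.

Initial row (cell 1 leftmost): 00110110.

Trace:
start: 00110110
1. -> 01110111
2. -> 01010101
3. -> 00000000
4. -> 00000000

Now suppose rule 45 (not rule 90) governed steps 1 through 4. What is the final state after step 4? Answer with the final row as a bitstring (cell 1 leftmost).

10111011

(re-executing steps 1..4 under rule 45; state before step 1: 00110110)
1. -> 10101100
2. -> 11111000
3. -> 10000010
4. -> 10111011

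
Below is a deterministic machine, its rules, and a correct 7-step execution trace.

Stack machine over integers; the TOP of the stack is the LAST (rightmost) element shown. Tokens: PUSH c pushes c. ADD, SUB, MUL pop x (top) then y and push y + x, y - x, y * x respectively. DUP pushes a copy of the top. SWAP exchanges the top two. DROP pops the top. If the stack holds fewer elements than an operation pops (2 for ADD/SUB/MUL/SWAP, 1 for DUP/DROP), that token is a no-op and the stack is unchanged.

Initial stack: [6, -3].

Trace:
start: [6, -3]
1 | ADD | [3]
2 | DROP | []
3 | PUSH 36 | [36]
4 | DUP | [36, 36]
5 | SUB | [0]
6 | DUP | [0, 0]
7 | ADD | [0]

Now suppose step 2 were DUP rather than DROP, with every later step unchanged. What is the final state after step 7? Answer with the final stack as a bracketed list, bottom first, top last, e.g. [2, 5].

(re-executing from step 2 with the substitution; state before step 2: [3])
2 | DUP | [3, 3]
3 | PUSH 36 | [3, 3, 36]
4 | DUP | [3, 3, 36, 36]
5 | SUB | [3, 3, 0]
6 | DUP | [3, 3, 0, 0]
7 | ADD | [3, 3, 0]

[3, 3, 0]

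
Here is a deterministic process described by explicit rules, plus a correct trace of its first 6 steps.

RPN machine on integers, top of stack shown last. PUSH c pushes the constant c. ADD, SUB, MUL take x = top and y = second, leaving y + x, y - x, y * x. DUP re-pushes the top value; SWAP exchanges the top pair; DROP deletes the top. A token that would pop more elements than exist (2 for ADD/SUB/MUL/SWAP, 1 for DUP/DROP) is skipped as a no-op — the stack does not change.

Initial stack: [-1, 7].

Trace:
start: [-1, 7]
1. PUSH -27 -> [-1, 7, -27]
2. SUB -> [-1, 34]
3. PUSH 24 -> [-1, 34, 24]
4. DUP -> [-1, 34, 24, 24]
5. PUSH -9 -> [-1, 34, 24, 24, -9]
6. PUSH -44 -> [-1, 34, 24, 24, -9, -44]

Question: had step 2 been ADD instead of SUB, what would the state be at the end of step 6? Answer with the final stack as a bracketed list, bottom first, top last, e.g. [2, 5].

[-1, -20, 24, 24, -9, -44]

(re-executing from step 2 with the substitution; state before step 2: [-1, 7, -27])
2. ADD -> [-1, -20]
3. PUSH 24 -> [-1, -20, 24]
4. DUP -> [-1, -20, 24, 24]
5. PUSH -9 -> [-1, -20, 24, 24, -9]
6. PUSH -44 -> [-1, -20, 24, 24, -9, -44]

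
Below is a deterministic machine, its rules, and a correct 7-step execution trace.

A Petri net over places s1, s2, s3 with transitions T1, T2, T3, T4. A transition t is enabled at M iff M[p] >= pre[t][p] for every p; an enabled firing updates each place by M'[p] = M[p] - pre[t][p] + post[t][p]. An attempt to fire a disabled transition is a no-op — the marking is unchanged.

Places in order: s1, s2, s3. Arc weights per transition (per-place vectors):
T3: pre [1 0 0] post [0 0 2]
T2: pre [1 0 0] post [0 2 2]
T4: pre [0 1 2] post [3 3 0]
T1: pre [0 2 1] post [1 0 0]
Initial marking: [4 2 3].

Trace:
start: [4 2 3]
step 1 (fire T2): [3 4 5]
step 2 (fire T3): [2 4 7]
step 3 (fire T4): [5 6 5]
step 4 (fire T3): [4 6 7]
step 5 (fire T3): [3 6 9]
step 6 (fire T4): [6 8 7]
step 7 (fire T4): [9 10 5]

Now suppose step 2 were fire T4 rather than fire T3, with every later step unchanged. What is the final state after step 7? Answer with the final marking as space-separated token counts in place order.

(re-executing from step 2 with the substitution; state before step 2: [3 4 5])
step 2 (fire T4): [6 6 3]
step 3 (fire T4): [9 8 1]
step 4 (fire T3): [8 8 3]
step 5 (fire T3): [7 8 5]
step 6 (fire T4): [10 10 3]
step 7 (fire T4): [13 12 1]

13 12 1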